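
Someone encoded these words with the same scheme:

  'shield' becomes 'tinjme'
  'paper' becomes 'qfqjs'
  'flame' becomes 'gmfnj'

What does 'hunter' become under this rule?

izoujs

The rule splits by letter class: vowels +5, consonants +1.
Applying it to hunter: h(cons)+1=i, u(vowel)+5=z, n(cons)+1=o, t(cons)+1=u, e(vowel)+5=j, r(cons)+1=s.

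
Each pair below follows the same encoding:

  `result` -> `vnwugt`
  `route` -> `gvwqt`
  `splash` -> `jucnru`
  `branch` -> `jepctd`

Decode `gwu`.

sue

The output letters match the input read backwards, each shifted +2: result reversed is tluser. Read the word backwards and shift each letter +2.
Undoing it on gwu: shift back: g−2=e, w−2=u, u−2=s → eus; then reverse → sue.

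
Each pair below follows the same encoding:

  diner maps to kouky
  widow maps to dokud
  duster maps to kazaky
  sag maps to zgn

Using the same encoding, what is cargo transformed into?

jgynu

The rule splits by letter class: vowels +6, consonants +7.
For cargo: c(cons)+7=j, a(vowel)+6=g, r(cons)+7=y, g(cons)+7=n, o(vowel)+6=u.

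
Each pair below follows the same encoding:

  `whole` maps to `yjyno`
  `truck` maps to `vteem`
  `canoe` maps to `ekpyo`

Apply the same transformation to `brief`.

The shift depends on letter class: consonant w→y is +2, but vowel o→y is +10. The rule splits by letter class: vowels +10, consonants +2.
Applying it to brief: b(cons)+2=d, r(cons)+2=t, i(vowel)+10=s, e(vowel)+10=o, f(cons)+2=h.

dtsoh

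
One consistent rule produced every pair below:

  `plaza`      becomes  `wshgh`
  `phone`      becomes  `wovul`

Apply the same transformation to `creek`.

This is a Caesar cipher with shift 7.
Applying it to creek: c+7=j, r+7=y, e+7=l, e+7=l, k+7=r.

jyllr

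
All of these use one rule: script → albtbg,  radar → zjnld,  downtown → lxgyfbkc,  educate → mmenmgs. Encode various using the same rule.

djbtahg

The shift increases by 1 at each position, starting from +8: 8, 9, 10, ….
For various: v+8=d, a+9=j, r+10=b, i+11=t, o+12=a, u+13=h, s+14=g.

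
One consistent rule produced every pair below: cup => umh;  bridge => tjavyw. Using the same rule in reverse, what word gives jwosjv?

reward

Compare letters: c→u is +18, u→m is +18, p→h is +18 — a constant shift. This is a Caesar cipher with shift 18.
Undoing it on jwosjv: j−18=r, w−18=e, o−18=w, s−18=a, j−18=r, v−18=d.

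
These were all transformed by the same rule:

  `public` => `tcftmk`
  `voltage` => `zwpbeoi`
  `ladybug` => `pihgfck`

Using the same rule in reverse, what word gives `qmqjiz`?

member

Shifts by position in public: pos 0: p→t (+4), pos 1: u→c (+8), pos 2: b→f (+4), pos 3: l→t (+8) — repeating every 2. The shifts repeat in a cycle of length 2: positions 0,1,… shift by +4, +8, then the pattern repeats.
Reversing it on qmqjiz: q−4=m, m−8=e, q−4=m, j−8=b, i−4=e, z−8=r.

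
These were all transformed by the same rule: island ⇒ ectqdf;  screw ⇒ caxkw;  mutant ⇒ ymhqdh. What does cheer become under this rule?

azkkx

i(8)→e(4) and s(18)→c(2) fit y≡5x+16 (mod 26); the inverse of 5 mod 26 is 21. Each letter's alphabet position (a=0..z=25) is mapped through 5·x+16 mod 26 — an affine cipher.
For cheer: c(2)→5·2+16≡0=a; h(7)→5·7+16≡25=z; e(4)→5·4+16≡10=k; e(4)→5·4+16≡10=k; r(17)→5·17+16≡23=x (all mod 26).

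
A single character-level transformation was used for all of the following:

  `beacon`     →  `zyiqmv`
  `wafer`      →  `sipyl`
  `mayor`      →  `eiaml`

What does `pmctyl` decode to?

foster

b(1)→z(25) and e(4)→y(24) fit y≡17x+8 (mod 26); the inverse of 17 mod 26 is 23. Each letter's alphabet position (a=0..z=25) is mapped through 17·x+8 mod 26 — an affine cipher.
Undoing it on pmctyl: p(15)→23·(15−8)≡5=f; m(12)→23·(12−8)≡14=o; c(2)→23·(2−8)≡18=s; t(19)→23·(19−8)≡19=t; y(24)→23·(24−8)≡4=e; l(11)→23·(11−8)≡17=r (all mod 26).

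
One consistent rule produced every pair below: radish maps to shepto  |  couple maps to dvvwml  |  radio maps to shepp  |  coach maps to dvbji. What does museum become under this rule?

Shifts by position in radish: pos 0: r→s (+1), pos 1: a→h (+7), pos 2: d→e (+1), pos 3: i→p (+7) — repeating every 2. It's a Vigenère-style cipher with numeric key [1,7]: position i shifts by key[i mod 2].
For museum: m+1=n, u+7=b, s+1=t, e+7=l, u+1=v, m+7=t.

nbtlvt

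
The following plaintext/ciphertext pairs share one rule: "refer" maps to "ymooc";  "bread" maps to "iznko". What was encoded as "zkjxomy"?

scandal

In refer: r→y is +7, e→m is +8, f→o is +9, e→o is +10 — the shift increases by 1 each position. Each letter shifts forward by (position + 7), i.e. 7, 8, 9, … — the shift grows by one for each successive letter.
Undoing it on zkjxomy: z−7=s, k−8=c, j−9=a, x−10=n, o−11=d, m−12=a, y−13=l.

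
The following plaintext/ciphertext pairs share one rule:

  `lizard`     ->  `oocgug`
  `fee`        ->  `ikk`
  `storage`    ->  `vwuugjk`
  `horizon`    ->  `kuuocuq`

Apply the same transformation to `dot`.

guw

The shift depends on letter class: consonant l→o is +3, but vowel i→o is +6. Vowels shift forward by 6 and consonants shift forward by 3.
For dot: d(cons)+3=g, o(vowel)+6=u, t(cons)+3=w.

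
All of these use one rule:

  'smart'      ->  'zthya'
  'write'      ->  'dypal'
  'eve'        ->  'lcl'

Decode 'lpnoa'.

Compare letters: s→z is +7, m→t is +7, a→h is +7 — a constant shift. This is a Caesar cipher with shift 7.
Undoing it on lpnoa: l−7=e, p−7=i, n−7=g, o−7=h, a−7=t.

eight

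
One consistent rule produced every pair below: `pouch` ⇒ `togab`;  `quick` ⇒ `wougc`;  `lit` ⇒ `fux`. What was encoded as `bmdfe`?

The output letters match the input read backwards, each shifted +12: pouch reversed is hcuop. The word is reversed, then every letter is shifted forward by 12.
Reversing it on bmdfe: shift back: b−12=p, m−12=a, d−12=r, f−12=t, e−12=s → parts; then reverse → strap.

strap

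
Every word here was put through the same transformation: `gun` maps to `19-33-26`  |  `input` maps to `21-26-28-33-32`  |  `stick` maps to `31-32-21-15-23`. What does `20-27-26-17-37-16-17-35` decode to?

honeydew

g is letter #7 and maps to 19: an offset of 12. Each letter is replaced by its alphabet position (a=1..z=26) + 12.
Reversing it on 20-27-26-17-37-16-17-35: 20→(20−12)÷1=8=h, 27→(27−12)÷1=15=o, 26→(26−12)÷1=14=n, 17→(17−12)÷1=5=e, 37→(37−12)÷1=25=y, 16→(16−12)÷1=4=d, 17→(17−12)÷1=5=e, 35→(35−12)÷1=23=w.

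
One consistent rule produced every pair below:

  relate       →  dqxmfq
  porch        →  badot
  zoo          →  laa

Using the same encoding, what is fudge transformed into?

Compare letters: r→d is +12, e→q is +12, l→x is +12 — a constant shift. It's a constant shift of +12 (ROT12).
For fudge: f+12=r, u+12=g, d+12=p, g+12=s, e+12=q.

rgpsq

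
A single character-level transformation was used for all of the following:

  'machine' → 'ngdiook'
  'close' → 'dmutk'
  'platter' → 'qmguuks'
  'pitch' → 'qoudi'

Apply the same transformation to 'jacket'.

kgdlku

The shift depends on letter class: consonant m→n is +1, but vowel a→g is +6. Vowels shift forward by 6 and consonants shift forward by 1.
Applying it to jacket: j(cons)+1=k, a(vowel)+6=g, c(cons)+1=d, k(cons)+1=l, e(vowel)+6=k, t(cons)+1=u.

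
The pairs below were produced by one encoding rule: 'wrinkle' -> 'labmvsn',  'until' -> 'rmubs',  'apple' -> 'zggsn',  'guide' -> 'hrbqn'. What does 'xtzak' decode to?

scarf

w(22)→l(11) and r(17)→a(0) fit y≡23x+25 (mod 26); the inverse of 23 mod 26 is 17. Treating letters as 0–25, the rule is x ↦ 23x + 25 (mod 26).
Undoing it on xtzak: x(23)→17·(23−25)≡18=s; t(19)→17·(19−25)≡2=c; z(25)→17·(25−25)≡0=a; a(0)→17·(0−25)≡17=r; k(10)→17·(10−25)≡5=f (all mod 26).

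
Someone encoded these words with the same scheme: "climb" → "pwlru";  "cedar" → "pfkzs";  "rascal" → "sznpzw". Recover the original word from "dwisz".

c(2)→p(15) and l(11)→w(22) fit y≡21x+25 (mod 26); the inverse of 21 mod 26 is 5. Treating letters as 0–25, the rule is x ↦ 21x + 25 (mod 26).
Undoing it on dwisz: d(3)→5·(3−25)≡20=u; w(22)→5·(22−25)≡11=l; i(8)→5·(8−25)≡19=t; s(18)→5·(18−25)≡17=r; z(25)→5·(25−25)≡0=a (all mod 26).

ultra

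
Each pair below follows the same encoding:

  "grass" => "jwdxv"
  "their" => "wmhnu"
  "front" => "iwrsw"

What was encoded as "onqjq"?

linen

Shifts by position in grass: pos 0: g→j (+3), pos 1: r→w (+5), pos 2: a→d (+3), pos 3: s→x (+5) — repeating every 2. The shifts repeat in a cycle of length 2: positions 0,1,… shift by +3, +5, then the pattern repeats.
Decoding onqjq: o−3=l, n−5=i, q−3=n, j−5=e, q−3=n.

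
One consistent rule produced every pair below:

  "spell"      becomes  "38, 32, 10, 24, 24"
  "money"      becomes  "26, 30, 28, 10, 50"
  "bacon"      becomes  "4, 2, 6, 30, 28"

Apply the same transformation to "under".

42, 28, 8, 10, 36

With a=1..z=26, the number is 2·pos.
Applying it to under: u=21→42, n=14→28, d=4→8, e=5→10, r=18→36.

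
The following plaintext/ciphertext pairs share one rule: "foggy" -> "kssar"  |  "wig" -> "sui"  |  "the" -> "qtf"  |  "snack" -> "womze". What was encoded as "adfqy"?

metro

The output letters match the input read backwards, each shifted +12: foggy reversed is yggof. The word is reversed, then every letter is shifted forward by 12.
Undoing it on adfqy: shift back: a−12=o, d−12=r, f−12=t, q−12=e, y−12=m → ortem; then reverse → metro.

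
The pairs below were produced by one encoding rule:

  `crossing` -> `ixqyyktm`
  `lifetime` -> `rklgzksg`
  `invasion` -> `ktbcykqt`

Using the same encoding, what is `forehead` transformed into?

lqxgngcj

Two shifts are in play — +2 for a/e/i/o/u, +6 for every other letter.
On forehead: f(cons)+6=l, o(vowel)+2=q, r(cons)+6=x, e(vowel)+2=g, h(cons)+6=n, e(vowel)+2=g, a(vowel)+2=c, d(cons)+6=j.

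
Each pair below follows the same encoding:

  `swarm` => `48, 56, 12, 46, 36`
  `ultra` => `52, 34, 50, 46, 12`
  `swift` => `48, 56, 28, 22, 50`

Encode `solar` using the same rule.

48, 40, 34, 12, 46

s(#19)→48 and w(#23)→56: differences scale by 2, so n = 2·pos + 10. The formula is n = 2×(alphabet index, a=1) + 10.
On solar: s=19→48, o=15→40, l=12→34, a=1→12, r=18→46.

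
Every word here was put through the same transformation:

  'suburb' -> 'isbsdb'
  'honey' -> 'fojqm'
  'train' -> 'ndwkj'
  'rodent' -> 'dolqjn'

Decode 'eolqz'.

s(18)→i(8) and u(20)→s(18) fit y≡5x+22 (mod 26); the inverse of 5 mod 26 is 21. Each letter's alphabet position (a=0..z=25) is mapped through 5·x+22 mod 26 — an affine cipher.
Undoing it on eolqz: e(4)→21·(4−22)≡12=m; o(14)→21·(14−22)≡14=o; l(11)→21·(11−22)≡3=d; q(16)→21·(16−22)≡4=e; z(25)→21·(25−22)≡11=l (all mod 26).

model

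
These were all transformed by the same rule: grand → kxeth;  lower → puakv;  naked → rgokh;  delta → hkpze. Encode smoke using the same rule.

wssqi

Shifts by position in grand: pos 0: g→k (+4), pos 1: r→x (+6), pos 2: a→e (+4), pos 3: n→t (+6) — repeating every 2. It's a Vigenère-style cipher with numeric key [4,6]: position i shifts by key[i mod 2].
On smoke: s+4=w, m+6=s, o+4=s, k+6=q, e+4=i.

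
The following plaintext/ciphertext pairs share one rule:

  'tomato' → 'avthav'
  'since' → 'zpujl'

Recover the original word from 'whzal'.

paste

Every letter moves 7 places later in the alphabet, wrapping around z→a.
Reversing it on whzal: w−7=p, h−7=a, z−7=s, a−7=t, l−7=e.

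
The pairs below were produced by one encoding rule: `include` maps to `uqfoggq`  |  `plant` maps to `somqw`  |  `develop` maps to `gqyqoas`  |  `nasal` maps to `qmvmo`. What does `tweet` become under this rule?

wzqqw

The shift depends on letter class: consonant n→q is +3, but vowel i→u is +12. Two shifts are in play — +12 for a/e/i/o/u, +3 for every other letter.
On tweet: t(cons)+3=w, w(cons)+3=z, e(vowel)+12=q, e(vowel)+12=q, t(cons)+3=w.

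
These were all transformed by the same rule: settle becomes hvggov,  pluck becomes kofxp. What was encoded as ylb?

Each pair mirrors across the alphabet (s↔h, e↔v, t↔g): positions sum to 25. This is the alphabet-reversal cipher (Atbash): a becomes z, b becomes y, etc.
Reversing it on ylb: y↔b, l↔o, b↔y.

boy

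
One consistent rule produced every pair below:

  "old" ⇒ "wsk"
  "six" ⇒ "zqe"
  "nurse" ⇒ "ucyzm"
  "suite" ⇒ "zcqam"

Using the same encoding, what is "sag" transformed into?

Two shifts are in play — +8 for a/e/i/o/u, +7 for every other letter.
On sag: s(cons)+7=z, a(vowel)+8=i, g(cons)+7=n.

zin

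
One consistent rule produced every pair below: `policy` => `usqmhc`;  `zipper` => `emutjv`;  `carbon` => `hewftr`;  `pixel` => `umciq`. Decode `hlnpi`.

Shifts by position in policy: pos 0: p→u (+5), pos 1: o→s (+4), pos 2: l→q (+5), pos 3: i→m (+4) — repeating every 2. It's a Vigenère-style cipher with numeric key [5,4]: position i shifts by key[i mod 2].
Reversing it on hlnpi: h−5=c, l−4=h, n−5=i, p−4=l, i−5=d.

child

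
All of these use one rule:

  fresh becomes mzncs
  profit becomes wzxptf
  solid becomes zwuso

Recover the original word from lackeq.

estate

In fresh: f→m is +7, r→z is +8, e→n is +9, s→c is +10 — the shift increases by 1 each position. Letter i (0-indexed) is shifted by i+7, so successive shifts are 7, 8, 9, ….
Reversing it on lackeq: l−7=e, a−8=s, c−9=t, k−10=a, e−11=t, q−12=e.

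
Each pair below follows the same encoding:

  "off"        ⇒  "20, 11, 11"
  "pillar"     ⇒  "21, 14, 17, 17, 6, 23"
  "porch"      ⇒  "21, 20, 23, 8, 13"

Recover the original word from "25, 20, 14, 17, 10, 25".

toilet

The number is (letter's place in the alphabet, a=1) + 5.
Reversing it on 25, 20, 14, 17, 10, 25: 25→(25−5)÷1=20=t, 20→(20−5)÷1=15=o, 14→(14−5)÷1=9=i, 17→(17−5)÷1=12=l, 10→(10−5)÷1=5=e, 25→(25−5)÷1=20=t.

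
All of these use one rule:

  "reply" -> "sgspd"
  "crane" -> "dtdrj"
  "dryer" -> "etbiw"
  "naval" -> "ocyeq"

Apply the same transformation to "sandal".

tcqhfr

In reply: r→s is +1, e→g is +2, p→s is +3, l→p is +4 — the shift increases by 1 each position. Letter i (0-indexed) is shifted by i+1, so successive shifts are 1, 2, 3, ….
For sandal: s+1=t, a+2=c, n+3=q, d+4=h, a+5=f, l+6=r.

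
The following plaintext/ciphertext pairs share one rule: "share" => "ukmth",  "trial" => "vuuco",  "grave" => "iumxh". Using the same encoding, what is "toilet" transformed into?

vrunhf

Shifts by position in share: pos 0: s→u (+2), pos 1: h→k (+3), pos 2: a→m (+12), pos 3: r→t (+2), pos 4: e→h (+3) — repeating every 3. It's a Vigenère-style cipher with numeric key [2,3,12]: position i shifts by key[i mod 3].
For toilet: t+2=v, o+3=r, i+12=u, l+2=n, e+3=h, t+12=f.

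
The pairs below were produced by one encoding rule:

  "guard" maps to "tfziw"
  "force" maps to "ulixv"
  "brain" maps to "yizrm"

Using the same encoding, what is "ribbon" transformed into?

iryylm

Each pair mirrors across the alphabet (g↔t, u↔f, a↔z): positions sum to 25. This is the alphabet-reversal cipher (Atbash): a becomes z, b becomes y, etc.
Applying it to ribbon: r↔i, i↔r, b↔y, b↔y, o↔l, n↔m.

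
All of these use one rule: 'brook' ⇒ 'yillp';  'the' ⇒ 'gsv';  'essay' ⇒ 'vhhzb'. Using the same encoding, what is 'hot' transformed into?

slg

Each pair mirrors across the alphabet (b↔y, r↔i, o↔l): positions sum to 25. Letters are reflected about the middle of the alphabet (position → 25−position): Atbash.
Applying it to hot: h↔s, o↔l, t↔g.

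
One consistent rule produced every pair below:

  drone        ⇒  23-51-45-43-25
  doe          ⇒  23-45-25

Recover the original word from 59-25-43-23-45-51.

d(#4)→23 and r(#18)→51: differences scale by 2, so n = 2·pos + 15. With a=1..z=26, the number is 2·pos + 15.
Decoding 59-25-43-23-45-51: 59→(59−15)÷2=22=v, 25→(25−15)÷2=5=e, 43→(43−15)÷2=14=n, 23→(23−15)÷2=4=d, 45→(45−15)÷2=15=o, 51→(51−15)÷2=18=r.

vendor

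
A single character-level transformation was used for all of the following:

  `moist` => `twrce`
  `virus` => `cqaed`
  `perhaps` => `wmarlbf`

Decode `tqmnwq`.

middle

Letter i (0-indexed) is shifted by i+7, so successive shifts are 7, 8, 9, ….
Decoding tqmnwq: t−7=m, q−8=i, m−9=d, n−10=d, w−11=l, q−12=e.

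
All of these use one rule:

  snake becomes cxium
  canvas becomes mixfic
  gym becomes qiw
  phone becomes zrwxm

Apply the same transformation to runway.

bcxgii

Vowels shift forward by 8 and consonants shift forward by 10.
For runway: r(cons)+10=b, u(vowel)+8=c, n(cons)+10=x, w(cons)+10=g, a(vowel)+8=i, y(cons)+10=i.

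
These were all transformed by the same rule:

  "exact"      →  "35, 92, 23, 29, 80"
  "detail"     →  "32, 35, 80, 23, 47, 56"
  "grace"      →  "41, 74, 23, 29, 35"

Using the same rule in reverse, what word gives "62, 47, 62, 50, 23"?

The formula is n = 3×(alphabet index, a=1) + 20.
Undoing it on 62, 47, 62, 50, 23: 62→(62−20)÷3=14=n, 47→(47−20)÷3=9=i, 62→(62−20)÷3=14=n, 50→(50−20)÷3=10=j, 23→(23−20)÷3=1=a.

ninja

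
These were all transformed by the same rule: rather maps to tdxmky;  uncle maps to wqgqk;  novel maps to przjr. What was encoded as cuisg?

In rather: r→t is +2, a→d is +3, t→x is +4, h→m is +5 — the shift increases by 1 each position. Each letter shifts forward by (position + 2), i.e. 2, 3, 4, … — the shift grows by one for each successive letter.
Reversing it on cuisg: c−2=a, u−3=r, i−4=e, s−5=n, g−6=a.

arena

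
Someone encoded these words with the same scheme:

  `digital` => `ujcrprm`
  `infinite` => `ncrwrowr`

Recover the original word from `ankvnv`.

member

The output letters match the input read backwards, each shifted +9: digital reversed is latigid. The word is reversed, then every letter is shifted forward by 9.
Reversing it on ankvnv: shift back: a−9=r, n−9=e, k−9=b, v−9=m, n−9=e, v−9=m → rebmem; then reverse → member.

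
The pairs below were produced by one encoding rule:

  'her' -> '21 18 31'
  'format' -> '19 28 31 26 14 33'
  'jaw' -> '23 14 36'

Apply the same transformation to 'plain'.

29 25 14 22 27

h is letter #8 and maps to 21: an offset of 13. Letters become their 1-based position plus 13 (so a→14, b→15, …).
On plain: p=16→29, l=12→25, a=1→14, i=9→22, n=14→27.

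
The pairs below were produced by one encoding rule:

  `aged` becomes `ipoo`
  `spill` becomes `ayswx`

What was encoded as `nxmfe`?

In aged: a→i is +8, g→p is +9, e→o is +10, d→o is +11 — the shift increases by 1 each position. Each letter shifts forward by (position + 8), i.e. 8, 9, 10, … — the shift grows by one for each successive letter.
Undoing it on nxmfe: n−8=f, x−9=o, m−10=c, f−11=u, e−12=s.

focus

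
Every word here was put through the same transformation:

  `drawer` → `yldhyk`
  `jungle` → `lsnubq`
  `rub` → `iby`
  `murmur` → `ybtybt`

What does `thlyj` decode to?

cream

Two steps: reverse the string, then apply a Caesar shift of +7.
Reversing it on thlyj: shift back: t−7=m, h−7=a, l−7=e, y−7=r, j−7=c → maerc; then reverse → cream.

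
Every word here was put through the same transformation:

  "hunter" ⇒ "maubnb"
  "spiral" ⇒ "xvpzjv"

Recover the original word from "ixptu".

In hunter: h→m is +5, u→a is +6, n→u is +7, t→b is +8 — the shift increases by 1 each position. Each letter shifts forward by (position + 5), i.e. 5, 6, 7, … — the shift grows by one for each successive letter.
Reversing it on ixptu: i−5=d, x−6=r, p−7=i, t−8=l, u−9=l.

drill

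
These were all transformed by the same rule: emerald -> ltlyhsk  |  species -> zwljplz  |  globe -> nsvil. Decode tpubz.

minus

This is a Caesar cipher with shift 7.
Reversing it on tpubz: t−7=m, p−7=i, u−7=n, b−7=u, z−7=s.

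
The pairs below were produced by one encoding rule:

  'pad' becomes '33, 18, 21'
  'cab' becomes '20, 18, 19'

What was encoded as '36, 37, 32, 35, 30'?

p is letter #16 and maps to 33: an offset of 17. Each letter is replaced by its alphabet position (a=1..z=26) + 17.
Undoing it on 36, 37, 32, 35, 30: 36→(36−17)÷1=19=s, 37→(37−17)÷1=20=t, 32→(32−17)÷1=15=o, 35→(35−17)÷1=18=r, 30→(30−17)÷1=13=m.

storm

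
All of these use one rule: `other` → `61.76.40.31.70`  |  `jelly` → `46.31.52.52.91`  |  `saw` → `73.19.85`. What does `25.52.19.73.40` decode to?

clash

o(#15)→61 and t(#20)→76: differences scale by 3, so n = 3·pos + 16. Each letter becomes 3×(its alphabet position, a=1..z=26) + 16.
Decoding 25.52.19.73.40: 25→(25−16)÷3=3=c, 52→(52−16)÷3=12=l, 19→(19−16)÷3=1=a, 73→(73−16)÷3=19=s, 40→(40−16)÷3=8=h.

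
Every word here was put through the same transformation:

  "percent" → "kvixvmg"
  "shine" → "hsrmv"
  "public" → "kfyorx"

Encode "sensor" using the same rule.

hvmhli

Each pair mirrors across the alphabet (p↔k, e↔v, r↔i): positions sum to 25. Letters are reflected about the middle of the alphabet (position → 25−position): Atbash.
Applying it to sensor: s↔h, e↔v, n↔m, s↔h, o↔l, r↔i.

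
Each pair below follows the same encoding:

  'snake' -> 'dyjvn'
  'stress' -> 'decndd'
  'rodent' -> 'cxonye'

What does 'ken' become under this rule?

The shift depends on letter class: consonant s→d is +11, but vowel a→j is +9. Two shifts are in play — +9 for a/e/i/o/u, +11 for every other letter.
On ken: k(cons)+11=v, e(vowel)+9=n, n(cons)+11=y.

vny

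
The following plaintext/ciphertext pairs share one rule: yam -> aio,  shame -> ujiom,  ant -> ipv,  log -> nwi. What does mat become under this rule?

The shift depends on letter class: consonant y→a is +2, but vowel a→i is +8. The rule splits by letter class: vowels +8, consonants +2.
Applying it to mat: m(cons)+2=o, a(vowel)+8=i, t(cons)+2=v.

oiv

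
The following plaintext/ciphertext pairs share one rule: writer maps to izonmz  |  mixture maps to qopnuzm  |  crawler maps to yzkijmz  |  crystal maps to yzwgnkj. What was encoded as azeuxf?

w(22)→i(8) and r(17)→z(25) fit y≡7x+10 (mod 26); the inverse of 7 mod 26 is 15. This is an affine cipher: with a=0,…,z=25, each position x becomes (7x+10) mod 26.
Decoding azeuxf: a(0)→15·(0−10)≡6=g; z(25)→15·(25−10)≡17=r; e(4)→15·(4−10)≡14=o; u(20)→15·(20−10)≡20=u; x(23)→15·(23−10)≡13=n; f(5)→15·(5−10)≡3=d (all mod 26).

ground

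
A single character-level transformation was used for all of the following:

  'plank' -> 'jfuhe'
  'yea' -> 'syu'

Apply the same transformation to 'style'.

Compare letters: p→j is +20, l→f is +20, a→u is +20 — a constant shift. It's a constant shift of +20 (ROT20).
On style: s+20=m, t+20=n, y+20=s, l+20=f, e+20=y.

mnsfy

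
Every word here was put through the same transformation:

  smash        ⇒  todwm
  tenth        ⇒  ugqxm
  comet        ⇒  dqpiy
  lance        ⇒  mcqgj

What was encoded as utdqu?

tramp

In smash: s→t is +1, m→o is +2, a→d is +3, s→w is +4 — the shift increases by 1 each position. The shift increases by 1 at each position, starting from +1: 1, 2, 3, ….
Reversing it on utdqu: u−1=t, t−2=r, d−3=a, q−4=m, u−5=p.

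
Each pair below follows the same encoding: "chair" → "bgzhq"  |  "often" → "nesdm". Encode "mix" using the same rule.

lhw

Every letter moves 25 places later in the alphabet, wrapping around z→a.
Applying it to mix: m+25=l, i+25=h, x+25=w.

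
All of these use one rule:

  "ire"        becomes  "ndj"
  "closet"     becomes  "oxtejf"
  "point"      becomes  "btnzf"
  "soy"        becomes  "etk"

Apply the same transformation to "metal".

yjffx

The shift depends on letter class: consonant r→d is +12, but vowel i→n is +5. Vowels shift forward by 5 and consonants shift forward by 12.
Applying it to metal: m(cons)+12=y, e(vowel)+5=j, t(cons)+12=f, a(vowel)+5=f, l(cons)+12=x.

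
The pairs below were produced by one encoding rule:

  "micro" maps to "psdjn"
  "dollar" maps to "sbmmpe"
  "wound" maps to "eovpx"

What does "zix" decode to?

The output letters match the input read backwards, each shifted +1: micro reversed is orcim. Read the word backwards and shift each letter +1.
Reversing it on zix: shift back: z−1=y, i−1=h, x−1=w → yhw; then reverse → why.

why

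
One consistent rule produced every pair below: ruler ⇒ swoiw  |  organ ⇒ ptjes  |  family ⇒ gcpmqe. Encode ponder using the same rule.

The shift increases by 1 at each position, starting from +1: 1, 2, 3, ….
Applying it to ponder: p+1=q, o+2=q, n+3=q, d+4=h, e+5=j, r+6=x.

qqqhjx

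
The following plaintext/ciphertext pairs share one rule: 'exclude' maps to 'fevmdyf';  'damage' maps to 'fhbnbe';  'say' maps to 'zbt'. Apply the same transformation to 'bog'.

The output letters match the input read backwards, each shifted +1: exclude reversed is edulcxe. Two steps: reverse the string, then apply a Caesar shift of +1.
For bog: reverse → gob; then shift: g+1=h, o+1=p, b+1=c.

hpc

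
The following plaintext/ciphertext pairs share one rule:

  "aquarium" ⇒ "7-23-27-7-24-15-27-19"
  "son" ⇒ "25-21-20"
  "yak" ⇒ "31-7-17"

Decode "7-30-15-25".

axis

a is letter #1 and maps to 7: an offset of 6. Letters become their 1-based position plus 6 (so a→7, b→8, …).
Undoing it on 7-30-15-25: 7→(7−6)÷1=1=a, 30→(30−6)÷1=24=x, 15→(15−6)÷1=9=i, 25→(25−6)÷1=19=s.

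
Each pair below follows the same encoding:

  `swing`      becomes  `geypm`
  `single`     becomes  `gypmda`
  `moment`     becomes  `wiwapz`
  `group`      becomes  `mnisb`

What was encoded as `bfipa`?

s(18)→g(6) and w(22)→e(4) fit y≡19x+2 (mod 26); the inverse of 19 mod 26 is 11. Treating letters as 0–25, the rule is x ↦ 19x + 2 (mod 26).
Decoding bfipa: b(1)→11·(1−2)≡15=p; f(5)→11·(5−2)≡7=h; i(8)→11·(8−2)≡14=o; p(15)→11·(15−2)≡13=n; a(0)→11·(0−2)≡4=e (all mod 26).

phone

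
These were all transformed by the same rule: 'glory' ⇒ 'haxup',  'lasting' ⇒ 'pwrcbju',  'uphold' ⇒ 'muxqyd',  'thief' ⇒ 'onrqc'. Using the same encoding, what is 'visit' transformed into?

The output letters match the input read backwards, each shifted +9: glory reversed is yrolg. Read the word backwards and shift each letter +9.
On visit: reverse → tisiv; then shift: t+9=c, i+9=r, s+9=b, i+9=r, v+9=e.

crbre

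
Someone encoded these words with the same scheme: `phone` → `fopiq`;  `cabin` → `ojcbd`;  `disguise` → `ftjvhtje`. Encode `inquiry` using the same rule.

The output letters match the input read backwards, each shifted +1: phone reversed is enohp. Two steps: reverse the string, then apply a Caesar shift of +1.
Applying it to inquiry: reverse → yriuqni; then shift: y+1=z, r+1=s, i+1=j, u+1=v, q+1=r, n+1=o, i+1=j.

zsjvroj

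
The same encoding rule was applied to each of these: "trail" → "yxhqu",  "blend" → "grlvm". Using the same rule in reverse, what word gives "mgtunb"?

hammer

Letter i (0-indexed) is shifted by i+5, so successive shifts are 5, 6, 7, ….
Undoing it on mgtunb: m−5=h, g−6=a, t−7=m, u−8=m, n−9=e, b−10=r.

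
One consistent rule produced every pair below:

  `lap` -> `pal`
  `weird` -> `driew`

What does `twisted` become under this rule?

detsiwt

The output letters match the input read backwards: lap reversed is pal. It's just the letters in reverse order.
Applying it to twisted: reverse → detsiwt.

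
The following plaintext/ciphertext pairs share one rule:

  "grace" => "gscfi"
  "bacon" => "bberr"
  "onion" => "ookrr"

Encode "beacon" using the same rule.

bfcfss

In grace: g→g is +0, r→s is +1, a→c is +2, c→f is +3 — the shift increases by 1 each position. The shift increases by 1 at each position, starting from +0: 0, 1, 2, ….
For beacon: b+0=b, e+1=f, a+2=c, c+3=f, o+4=s, n+5=s.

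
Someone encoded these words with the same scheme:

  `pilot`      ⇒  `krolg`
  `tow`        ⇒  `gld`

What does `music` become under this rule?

This is the alphabet-reversal cipher (Atbash): a becomes z, b becomes y, etc.
On music: m↔n, u↔f, s↔h, i↔r, c↔x.

nfhrx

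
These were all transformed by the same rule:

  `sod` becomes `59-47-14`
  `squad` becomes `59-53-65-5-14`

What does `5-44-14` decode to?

s(#19)→59 and o(#15)→47: differences scale by 3, so n = 3·pos + 2. The formula is n = 3×(alphabet index, a=1) + 2.
Decoding 5-44-14: 5→(5−2)÷3=1=a, 44→(44−2)÷3=14=n, 14→(14−2)÷3=4=d.

and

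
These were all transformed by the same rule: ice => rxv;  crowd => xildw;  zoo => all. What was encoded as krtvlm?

pigeon

Each pair mirrors across the alphabet (i↔r, c↔x, e↔v): positions sum to 25. This is the alphabet-reversal cipher (Atbash): a becomes z, b becomes y, etc.
Undoing it on krtvlm: k↔p, r↔i, t↔g, v↔e, l↔o, m↔n.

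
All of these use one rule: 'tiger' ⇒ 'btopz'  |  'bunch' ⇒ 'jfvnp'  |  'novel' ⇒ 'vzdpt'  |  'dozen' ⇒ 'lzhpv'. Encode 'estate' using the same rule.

mdblbp

The shifts repeat in a cycle of length 2: positions 0,1,… shift by +8, +11, then the pattern repeats.
For estate: e+8=m, s+11=d, t+8=b, a+11=l, t+8=b, e+11=p.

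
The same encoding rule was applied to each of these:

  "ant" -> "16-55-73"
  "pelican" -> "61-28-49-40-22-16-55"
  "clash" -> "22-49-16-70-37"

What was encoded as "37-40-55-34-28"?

a(#1)→16 and n(#14)→55: differences scale by 3, so n = 3·pos + 13. The formula is n = 3×(alphabet index, a=1) + 13.
Decoding 37-40-55-34-28: 37→(37−13)÷3=8=h, 40→(40−13)÷3=9=i, 55→(55−13)÷3=14=n, 34→(34−13)÷3=7=g, 28→(28−13)÷3=5=e.

hinge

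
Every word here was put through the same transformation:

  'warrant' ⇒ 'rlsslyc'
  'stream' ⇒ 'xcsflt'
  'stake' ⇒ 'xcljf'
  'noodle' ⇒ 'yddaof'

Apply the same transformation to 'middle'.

tzaaof

w(22)→r(17) and a(0)→l(11) fit y≡5x+11 (mod 26); the inverse of 5 mod 26 is 21. Each letter's alphabet position (a=0..z=25) is mapped through 5·x+11 mod 26 — an affine cipher.
On middle: m(12)→5·12+11≡19=t; i(8)→5·8+11≡25=z; d(3)→5·3+11≡0=a; d(3)→5·3+11≡0=a; l(11)→5·11+11≡14=o; e(4)→5·4+11≡5=f (all mod 26).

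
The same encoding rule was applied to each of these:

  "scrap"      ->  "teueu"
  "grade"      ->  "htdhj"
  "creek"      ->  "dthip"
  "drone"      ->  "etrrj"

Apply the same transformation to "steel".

Letter i (0-indexed) is shifted by i+1, so successive shifts are 1, 2, 3, ….
For steel: s+1=t, t+2=v, e+3=h, e+4=i, l+5=q.

tvhiq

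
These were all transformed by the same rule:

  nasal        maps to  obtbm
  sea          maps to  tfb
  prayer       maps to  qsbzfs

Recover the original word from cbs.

bar

Compare letters: n→o is +1, a→b is +1, s→t is +1 — a constant shift. This is a Caesar cipher with shift 1.
Undoing it on cbs: c−1=b, b−1=a, s−1=r.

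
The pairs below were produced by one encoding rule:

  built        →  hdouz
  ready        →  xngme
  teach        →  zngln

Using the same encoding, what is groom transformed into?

Shifts by position in built: pos 0: b→h (+6), pos 1: u→d (+9), pos 2: i→o (+6), pos 3: l→u (+9) — repeating every 2. It's a Vigenère-style cipher with numeric key [6,9]: position i shifts by key[i mod 2].
Applying it to groom: g+6=m, r+9=a, o+6=u, o+9=x, m+6=s.

mauxs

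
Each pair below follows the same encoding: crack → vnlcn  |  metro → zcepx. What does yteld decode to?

Two steps: reverse the string, then apply a Caesar shift of +11.
Decoding yteld: shift back: y−11=n, t−11=i, e−11=t, l−11=a, d−11=s → nitas; then reverse → satin.

satin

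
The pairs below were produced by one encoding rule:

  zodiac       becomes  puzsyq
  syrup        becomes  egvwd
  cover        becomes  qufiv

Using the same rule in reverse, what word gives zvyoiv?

drawer

z(25)→p(15) and o(14)→u(20) fit y≡9x+24 (mod 26); the inverse of 9 mod 26 is 3. Treating letters as 0–25, the rule is x ↦ 9x + 24 (mod 26).
Reversing it on zvyoiv: z(25)→3·(25−24)≡3=d; v(21)→3·(21−24)≡17=r; y(24)→3·(24−24)≡0=a; o(14)→3·(14−24)≡22=w; i(8)→3·(8−24)≡4=e; v(21)→3·(21−24)≡17=r (all mod 26).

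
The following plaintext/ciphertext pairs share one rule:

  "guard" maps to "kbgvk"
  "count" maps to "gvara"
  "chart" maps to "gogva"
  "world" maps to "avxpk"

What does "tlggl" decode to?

Shifts by position in guard: pos 0: g→k (+4), pos 1: u→b (+7), pos 2: a→g (+6), pos 3: r→v (+4), pos 4: d→k (+7) — repeating every 3. It's a Vigenère-style cipher with numeric key [4,7,6]: position i shifts by key[i mod 3].
Decoding tlggl: t−4=p, l−7=e, g−6=a, g−4=c, l−7=e.

peace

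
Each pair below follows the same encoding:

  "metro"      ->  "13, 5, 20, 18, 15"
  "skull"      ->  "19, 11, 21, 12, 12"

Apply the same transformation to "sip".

Letters become their 1-indexed alphabet positions: a=1 … z=26.
On sip: s=19→19, i=9→9, p=16→16.

19, 9, 16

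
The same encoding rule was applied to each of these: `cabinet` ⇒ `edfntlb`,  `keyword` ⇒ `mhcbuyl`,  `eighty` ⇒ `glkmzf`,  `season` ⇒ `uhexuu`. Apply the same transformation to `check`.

ekihq

The shift increases by 1 at each position, starting from +2: 2, 3, 4, ….
On check: c+2=e, h+3=k, e+4=i, c+5=h, k+6=q.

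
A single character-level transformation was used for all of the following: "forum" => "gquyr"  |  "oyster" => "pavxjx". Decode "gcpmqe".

family

Letter i (0-indexed) is shifted by i+1, so successive shifts are 1, 2, 3, ….
Decoding gcpmqe: g−1=f, c−2=a, p−3=m, m−4=i, q−5=l, e−6=y.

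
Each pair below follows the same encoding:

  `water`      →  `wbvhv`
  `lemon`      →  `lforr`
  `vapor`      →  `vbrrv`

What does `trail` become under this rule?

In water: w→w is +0, a→b is +1, t→v is +2, e→h is +3 — the shift increases by 1 each position. Letter i (0-indexed) is shifted by i+0, so successive shifts are 0, 1, 2, ….
For trail: t+0=t, r+1=s, a+2=c, i+3=l, l+4=p.

tsclp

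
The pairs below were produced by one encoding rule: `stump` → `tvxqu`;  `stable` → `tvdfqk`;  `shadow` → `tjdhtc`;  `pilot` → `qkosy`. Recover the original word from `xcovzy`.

walrus

In stump: s→t is +1, t→v is +2, u→x is +3, m→q is +4 — the shift increases by 1 each position. Each letter shifts forward by (position + 1), i.e. 1, 2, 3, … — the shift grows by one for each successive letter.
Decoding xcovzy: x−1=w, c−2=a, o−3=l, v−4=r, z−5=u, y−6=s.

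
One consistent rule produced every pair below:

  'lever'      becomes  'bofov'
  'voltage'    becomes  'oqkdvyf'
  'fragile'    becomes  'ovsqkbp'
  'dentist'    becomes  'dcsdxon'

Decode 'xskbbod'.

The word is reversed, then every letter is shifted forward by 10.
Undoing it on xskbbod: shift back: x−10=n, s−10=i, k−10=a, b−10=r, b−10=r, o−10=e, d−10=t → niarret; then reverse → terrain.

terrain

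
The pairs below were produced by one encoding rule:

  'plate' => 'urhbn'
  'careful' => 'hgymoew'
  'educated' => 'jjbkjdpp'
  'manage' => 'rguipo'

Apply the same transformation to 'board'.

In plate: p→u is +5, l→r is +6, a→h is +7, t→b is +8 — the shift increases by 1 each position. Each letter shifts forward by (position + 5), i.e. 5, 6, 7, … — the shift grows by one for each successive letter.
Applying it to board: b+5=g, o+6=u, a+7=h, r+8=z, d+9=m.

guhzm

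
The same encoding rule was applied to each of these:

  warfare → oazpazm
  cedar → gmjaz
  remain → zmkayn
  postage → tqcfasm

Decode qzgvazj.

orchard

w(22)→o(14) and a(0)→a(0) fit y≡3x+0 (mod 26); the inverse of 3 mod 26 is 9. Each letter's alphabet position (a=0..z=25) is mapped through 3·x+0 mod 26 — an affine cipher.
Undoing it on qzgvazj: q(16)→9·(16−0)≡14=o; z(25)→9·(25−0)≡17=r; g(6)→9·(6−0)≡2=c; v(21)→9·(21−0)≡7=h; a(0)→9·(0−0)≡0=a; z(25)→9·(25−0)≡17=r; j(9)→9·(9−0)≡3=d (all mod 26).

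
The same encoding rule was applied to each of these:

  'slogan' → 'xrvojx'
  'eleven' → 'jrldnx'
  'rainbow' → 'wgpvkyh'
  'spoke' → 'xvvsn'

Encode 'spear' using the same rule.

In slogan: s→x is +5, l→r is +6, o→v is +7, g→o is +8 — the shift increases by 1 each position. Letter i (0-indexed) is shifted by i+5, so successive shifts are 5, 6, 7, ….
For spear: s+5=x, p+6=v, e+7=l, a+8=i, r+9=a.

xvlia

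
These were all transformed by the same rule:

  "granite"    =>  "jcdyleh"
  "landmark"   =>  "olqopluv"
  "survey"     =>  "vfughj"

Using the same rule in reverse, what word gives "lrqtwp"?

ignite

Shifts by position in granite: pos 0: g→j (+3), pos 1: r→c (+11), pos 2: a→d (+3), pos 3: n→y (+11) — repeating every 2. It's a Vigenère-style cipher with numeric key [3,11]: position i shifts by key[i mod 2].
Decoding lrqtwp: l−3=i, r−11=g, q−3=n, t−11=i, w−3=t, p−11=e.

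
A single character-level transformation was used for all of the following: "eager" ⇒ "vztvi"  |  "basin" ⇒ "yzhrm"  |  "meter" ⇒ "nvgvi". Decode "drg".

wit

Each pair mirrors across the alphabet (e↔v, a↔z, g↔t): positions sum to 25. Each letter is replaced by its mirror in the alphabet: a↔z, b↔y, c↔x, and so on (the Atbash cipher).
Undoing it on drg: d↔w, r↔i, g↔t.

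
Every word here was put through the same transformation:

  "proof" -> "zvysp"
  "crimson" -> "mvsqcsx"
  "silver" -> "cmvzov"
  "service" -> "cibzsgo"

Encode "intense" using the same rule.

srdixwo

Shifts by position in proof: pos 0: p→z (+10), pos 1: r→v (+4), pos 2: o→y (+10), pos 3: o→s (+4) — repeating every 2. A repeating key of period 2 is used — shifts +10, +4 over and over.
Applying it to intense: i+10=s, n+4=r, t+10=d, e+4=i, n+10=x, s+4=w, e+10=o.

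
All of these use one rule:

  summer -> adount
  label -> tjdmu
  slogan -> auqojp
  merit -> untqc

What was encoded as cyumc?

upset

Shifts by position in summer: pos 0: s→a (+8), pos 1: u→d (+9), pos 2: m→o (+2), pos 3: m→u (+8), pos 4: e→n (+9), pos 5: r→t (+2) — repeating every 3. A repeating key of period 3 is used — shifts +8, +9, +2 over and over.
Reversing it on cyumc: c−8=u, y−9=p, u−2=s, m−8=e, c−9=t.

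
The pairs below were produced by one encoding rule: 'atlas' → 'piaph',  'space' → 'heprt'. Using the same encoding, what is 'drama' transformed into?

sgpbp

Compare letters: a→p is +15, t→i is +15, l→a is +15 — a constant shift. This is a Caesar cipher with shift 15.
Applying it to drama: d+15=s, r+15=g, a+15=p, m+15=b, a+15=p.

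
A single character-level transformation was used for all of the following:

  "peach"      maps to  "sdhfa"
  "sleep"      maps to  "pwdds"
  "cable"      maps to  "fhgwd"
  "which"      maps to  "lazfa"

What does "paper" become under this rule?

shsdq

This is an affine cipher: with a=0,…,z=25, each position x becomes (25x+7) mod 26.
On paper: p(15)→25·15+7≡18=s; a(0)→25·0+7≡7=h; p(15)→25·15+7≡18=s; e(4)→25·4+7≡3=d; r(17)→25·17+7≡16=q (all mod 26).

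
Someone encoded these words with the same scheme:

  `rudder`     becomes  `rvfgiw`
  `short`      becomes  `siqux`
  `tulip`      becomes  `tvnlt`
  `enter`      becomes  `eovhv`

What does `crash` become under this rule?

Letter i (0-indexed) is shifted by i+0, so successive shifts are 0, 1, 2, ….
On crash: c+0=c, r+1=s, a+2=c, s+3=v, h+4=l.

cscvl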